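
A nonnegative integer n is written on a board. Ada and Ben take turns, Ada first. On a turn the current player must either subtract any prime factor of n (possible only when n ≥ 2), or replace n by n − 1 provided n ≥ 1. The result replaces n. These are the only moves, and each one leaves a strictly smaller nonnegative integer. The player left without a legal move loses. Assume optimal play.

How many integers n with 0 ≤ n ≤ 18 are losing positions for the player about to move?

5

Use the standard recursion: the mover loses at a terminal position; elsewhere, the mover wins exactly when some move hands the opponent an L position.
n=0: no move → L
n=1: W (go to 0, an L position)
n=2: W (go to 0, an L position)
n=3: W (go to 0, an L position)
n=4: L (options 2(W), 3(W) are all W)
n=5: W (go to 0, an L position)
n=6: W (go to 4, an L position)
n=7: W (go to 0, an L position)
n=8: L (options 6(W), 7(W) are all W)
n=9: W (go to 8, an L position)
n=10: W (go to 8, an L position)
n=11: W (go to 0, an L position)
n=12: L (options 9(W), 10(W), 11(W) are all W)
n=13: W (go to 0, an L position)
n=14: W (go to 12, an L position)
n=15: W (go to 12, an L position)
n=16: L (options 14(W), 15(W) are all W)
n=17: W (go to 0, an L position)
n=18: W (go to 16, an L position)
L entries with 0 ≤ n ≤ 18: n = 0, 4, 8, 12, 16; that makes 5.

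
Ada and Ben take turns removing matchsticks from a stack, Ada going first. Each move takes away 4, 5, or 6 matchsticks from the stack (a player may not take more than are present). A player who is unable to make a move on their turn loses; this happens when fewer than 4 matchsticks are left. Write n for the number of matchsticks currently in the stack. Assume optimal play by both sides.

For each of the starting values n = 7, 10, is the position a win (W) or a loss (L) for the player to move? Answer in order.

7: W, 10: L

Label each position W (a win for the player to move) or L (a loss). A position with no legal move is L; any other position is W exactly when some move reaches an L, and L when every move reaches a W.
n=0: no move → L
n=1: no move → L
n=2: no move → L
n=3: no move → L
n=4: →0(L), so W
n=5: →1(L), so W
n=6: →2(L), so W
n=7: →3(L), so W
n=8: →3(L), so W
n=9: →3(L), so W
n=10: →6(W), 5(W), 4(W) — all W, so L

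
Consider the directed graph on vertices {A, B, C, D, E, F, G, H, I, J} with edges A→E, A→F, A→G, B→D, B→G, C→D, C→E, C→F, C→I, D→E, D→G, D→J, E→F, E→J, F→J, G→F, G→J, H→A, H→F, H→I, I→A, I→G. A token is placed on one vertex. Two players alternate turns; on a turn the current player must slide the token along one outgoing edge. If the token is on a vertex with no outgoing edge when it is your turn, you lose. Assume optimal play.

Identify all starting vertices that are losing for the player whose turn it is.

A, B, C, J

Positions with no move are L. A position that does have a move is losing for the player to move precisely when every available move leads to a winning position for the opponent. Fill in the labels:
Every edge goes from a vertex to one that appears earlier in the order J, F, E, G, A, I, D, B, H, C, so processing vertices in that order labels each vertex after all of its successors.
J: no outgoing edge → L
F: reaches L-position J → W
E: reaches L-position J → W
G: reaches L-position J → W
A: only reaches G(W), E(W), F(W), all W → L
I: reaches L-position A → W
D: reaches L-position J → W
B: only reaches D(W), G(W), all W → L
H: reaches L-position A → W
C: only reaches D(W), I(W), E(W), F(W), all W → L
Reading off the rows marked L gives the requested list; there are 4 such vertices.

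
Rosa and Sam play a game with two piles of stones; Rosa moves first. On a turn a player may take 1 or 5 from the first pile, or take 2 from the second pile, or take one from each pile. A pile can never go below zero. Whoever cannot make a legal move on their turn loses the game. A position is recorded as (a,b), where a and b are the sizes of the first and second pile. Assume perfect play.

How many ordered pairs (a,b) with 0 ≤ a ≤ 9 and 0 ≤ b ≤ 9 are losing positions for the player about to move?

Classify positions by backward induction: terminal positions (no move available) are L. From any other position, the mover wins iff some move reaches an L.
Every move lowers a or b (never raises either), so fill the grid row by row in increasing a, and left to right within a row: each cell's successors are then already labelled.
      b=0  b=1  b=2  b=3  b=4  b=5  b=6  b=7  b=8  b=9
a=0:    L    L    W    W    L    L    W    W    L    L
a=1:    W    W    W    L    W    W    W    L    W    W
a=2:    L    L    W    W    W    L    L    W    W    L
a=3:    W    W    W    L    L    W    W    W    L    W
a=4:    L    L    W    W    W    W    L    L    W    W
a=5:    W    W    W    L    W    W    W    W    W    W
a=6:    L    L    W    W    W    L    L    W    W    L
a=7:    W    W    W    L    L    W    W    W    L    W
a=8:    L    L    W    W    W    W    L    L    W    W
a=9:    W    W    W    L    L    W    W    W    W    L
Cells with no legal move (terminal, hence L): (0,0), (0,1).
The remaining L cells, each justified by listing all of its moves:
(0,4): →(0,2)(W) only, which is W, so L
(0,5): →(0,3)(W) only, which is W, so L
(0,8): →(0,6)(W) only, which is W, so L
(0,9): →(0,7)(W) only, which is W, so L
(1,3): →(0,3)(W), (1,1)(W), (0,2)(W) — all W, so L
(1,7): →(0,7)(W), (1,5)(W), (0,6)(W) — all W, so L
(2,0): →(1,0)(W) only, which is W, so L
(2,1): →(1,1)(W), (1,0)(W) — all W, so L
(2,5): →(1,5)(W), (2,3)(W), (1,4)(W) — all W, so L
(2,6): →(1,6)(W), (2,4)(W), (1,5)(W) — all W, so L
(2,9): →(1,9)(W), (2,7)(W), (1,8)(W) — all W, so L
(3,3): →(2,3)(W), (3,1)(W), (2,2)(W) — all W, so L
(3,4): →(2,4)(W), (3,2)(W), (2,3)(W) — all W, so L
(3,8): →(2,8)(W), (3,6)(W), (2,7)(W) — all W, so L
(4,0): →(3,0)(W) only, which is W, so L
(4,1): →(3,1)(W), (3,0)(W) — all W, so L
(4,6): →(3,6)(W), (4,4)(W), (3,5)(W) — all W, so L
(4,7): →(3,7)(W), (4,5)(W), (3,6)(W) — all W, so L
(5,3): →(4,3)(W), (0,3)(W), (5,1)(W), (4,2)(W) — all W, so L
(6,0): →(5,0)(W), (1,0)(W) — all W, so L
(6,1): →(5,1)(W), (1,1)(W), (5,0)(W) — all W, so L
(6,5): →(5,5)(W), (1,5)(W), (6,3)(W), (5,4)(W) — all W, so L
(6,6): →(5,6)(W), (1,6)(W), (6,4)(W), (5,5)(W) — all W, so L
(6,9): →(5,9)(W), (1,9)(W), (6,7)(W), (5,8)(W) — all W, so L
(7,3): →(6,3)(W), (2,3)(W), (7,1)(W), (6,2)(W) — all W, so L
(7,4): →(6,4)(W), (2,4)(W), (7,2)(W), (6,3)(W) — all W, so L
(7,8): →(6,8)(W), (2,8)(W), (7,6)(W), (6,7)(W) — all W, so L
(8,0): →(7,0)(W), (3,0)(W) — all W, so L
(8,1): →(7,1)(W), (3,1)(W), (7,0)(W) — all W, so L
(8,6): →(7,6)(W), (3,6)(W), (8,4)(W), (7,5)(W) — all W, so L
(8,7): →(7,7)(W), (3,7)(W), (8,5)(W), (7,6)(W) — all W, so L
(9,3): →(8,3)(W), (4,3)(W), (9,1)(W), (8,2)(W) — all W, so L
(9,4): →(8,4)(W), (4,4)(W), (9,2)(W), (8,3)(W) — all W, so L
(9,9): →(8,9)(W), (4,9)(W), (9,7)(W), (8,8)(W) — all W, so L
Every other cell has at least one move into one of the L cells above, so it is W.
L cells per row: a=0: 6, a=1: 2, a=2: 5, a=3: 3, a=4: 4, a=5: 1, a=6: 5, a=7: 3, a=8: 4, a=9: 3; total 36.

36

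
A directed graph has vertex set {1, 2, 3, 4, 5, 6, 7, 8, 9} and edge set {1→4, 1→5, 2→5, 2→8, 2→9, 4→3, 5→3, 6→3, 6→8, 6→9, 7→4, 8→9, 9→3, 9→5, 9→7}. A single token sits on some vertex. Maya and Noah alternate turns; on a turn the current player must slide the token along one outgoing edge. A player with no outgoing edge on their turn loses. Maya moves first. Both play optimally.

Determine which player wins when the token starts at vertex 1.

Noah wins.

Use the standard recursion: the mover loses at a terminal position; elsewhere, the mover wins exactly when some move hands the opponent an L position.
Every edge goes from a vertex to one that appears earlier in the order 3, 4, 5, 7, 9, 8, 6, 1, 2, so processing vertices in that order labels each vertex after all of its successors.
3: no outgoing edge → L
4: can move to 3, which is L ⇒ W
5: can move to 3, which is L ⇒ W
7: the only move is to 4(W), a W ⇒ L
9: can move to 7, which is L ⇒ W
8: the only move is to 9(W), a W ⇒ L
6: can move to 8, which is L ⇒ W
1: moves to 5(W), 4(W); every one is W ⇒ L
2: can move to 8, which is L ⇒ W
The starting position 1 is L: whatever Maya does, the opponent receives a W position.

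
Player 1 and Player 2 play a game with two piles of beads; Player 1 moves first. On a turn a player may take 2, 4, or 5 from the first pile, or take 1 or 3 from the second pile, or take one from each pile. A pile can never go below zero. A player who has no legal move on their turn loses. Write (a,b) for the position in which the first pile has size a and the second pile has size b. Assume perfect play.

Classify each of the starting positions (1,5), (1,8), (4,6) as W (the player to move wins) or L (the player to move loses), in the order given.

(1,5): W, (1,8): L, (4,6): W

Positions with no move are L. A position that does have a move is losing for the player to move precisely when every available move leads to a winning position for the opponent. Fill in the labels:
No move ever increases a pile, so every position that can arise here has a ≤ 4 and b ≤ 8; it is enough to label the cells with 0 ≤ a ≤ 4 and 0 ≤ b ≤ 8.
Every move lowers a or b (never raises either), so fill the grid row by row in increasing a, and left to right within a row: each cell's successors are then already labelled.
      b=0  b=1  b=2  b=3  b=4  b=5  b=6  b=7  b=8
a=0:    L    W    L    W    L    W    L    W    L
a=1:    L    W    L    W    L    W    L    W    L
a=2:    W    W    W    W    W    W    W    W    W
a=3:    W    L    W    L    W    L    W    L    W
a=4:    W    L    W    L    W    L    W    L    W
Cells with no legal move (terminal, hence L): (0,0), (1,0).
The remaining L cells, each justified by listing all of its moves:
(0,2): only reaches (0,1)(W), which is W → L
(0,4): only reaches (0,3)(W), (0,1)(W), all W → L
(0,6): only reaches (0,5)(W), (0,3)(W), all W → L
(0,8): only reaches (0,7)(W), (0,5)(W), all W → L
(1,2): only reaches (1,1)(W), (0,1)(W), all W → L
(1,4): only reaches (1,3)(W), (1,1)(W), (0,3)(W), all W → L
(1,6): only reaches (1,5)(W), (1,3)(W), (0,5)(W), all W → L
(1,8): only reaches (1,7)(W), (1,5)(W), (0,7)(W), all W → L
(3,1): only reaches (1,1)(W), (3,0)(W), (2,0)(W), all W → L
(3,3): only reaches (1,3)(W), (3,2)(W), (3,0)(W), (2,2)(W), all W → L
(3,5): only reaches (1,5)(W), (3,4)(W), (3,2)(W), (2,4)(W), all W → L
(3,7): only reaches (1,7)(W), (3,6)(W), (3,4)(W), (2,6)(W), all W → L
(4,1): only reaches (2,1)(W), (0,1)(W), (4,0)(W), (3,0)(W), all W → L
(4,3): only reaches (2,3)(W), (0,3)(W), (4,2)(W), (4,0)(W), (3,2)(W), all W → L
(4,5): only reaches (2,5)(W), (0,5)(W), (4,4)(W), (4,2)(W), (3,4)(W), all W → L
(4,7): only reaches (2,7)(W), (0,7)(W), (4,6)(W), (4,4)(W), (3,6)(W), all W → L
Every other cell has at least one move into one of the L cells above, so it is W.
(1,5): the move to (1,4) reaches an L cell, so W
(1,8): one of the L cells justified above, so L
(4,6): the move to (0,6) reaches an L cell, so W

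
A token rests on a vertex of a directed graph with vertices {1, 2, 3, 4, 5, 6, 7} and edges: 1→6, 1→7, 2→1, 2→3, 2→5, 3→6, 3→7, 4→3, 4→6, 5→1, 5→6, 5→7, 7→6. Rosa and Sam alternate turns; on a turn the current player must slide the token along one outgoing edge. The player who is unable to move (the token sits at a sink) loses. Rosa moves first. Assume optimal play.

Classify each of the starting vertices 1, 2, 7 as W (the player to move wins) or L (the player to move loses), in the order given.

Work bottom-up. With no move the player to move loses. Otherwise the position is W if at least one move leads to an L position for the opponent, and L if every move leads to a W.
Every edge goes from a vertex to one that appears earlier in the order 6, 7, 3, 1, 5, 2, 4, so processing vertices in that order labels each vertex after all of its successors.
6: no outgoing edge → L
7: →6(L), so W
3: →6(L), so W
1: →6(L), so W
5: →6(L), so W
2: →5(W), 1(W), 3(W) — all W, so L
4: →6(L), so W

1: W, 2: L, 7: W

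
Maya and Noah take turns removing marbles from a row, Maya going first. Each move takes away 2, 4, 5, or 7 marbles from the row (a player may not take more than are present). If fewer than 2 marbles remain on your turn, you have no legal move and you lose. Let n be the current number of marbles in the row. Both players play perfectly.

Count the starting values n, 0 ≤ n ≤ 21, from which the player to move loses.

Build the W/L table. Terminal = L. A non-terminal position is W if it has a move to some L; otherwise it is L.
n=0: no move → L
n=1: no move → L
n=2: W (go to 0, an L position)
n=3: W (go to 1, an L position)
n=4: W (go to 0, an L position)
n=5: W (go to 1, an L position)
n=6: W (go to 1, an L position)
n=7: W (go to 0, an L position)
n=8: W (go to 1, an L position)
n=9: L (options 7(W), 5(W), 4(W), 2(W) are all W)
n=10: L (options 8(W), 6(W), 5(W), 3(W) are all W)
n=11: W (go to 9, an L position)
n=12: W (go to 10, an L position)
n=13: W (go to 9, an L position)
n=14: W (go to 10, an L position)
n=15: W (go to 10, an L position)
n=16: W (go to 9, an L position)
n=17: W (go to 10, an L position)
n=18: L (options 16(W), 14(W), 13(W), 11(W) are all W)
n=19: L (options 17(W), 15(W), 14(W), 12(W) are all W)
n=20: W (go to 18, an L position)
n=21: W (go to 19, an L position)
L entries with 0 ≤ n ≤ 21: n = 0, 1, 9, 10, 18, 19; that makes 6.

6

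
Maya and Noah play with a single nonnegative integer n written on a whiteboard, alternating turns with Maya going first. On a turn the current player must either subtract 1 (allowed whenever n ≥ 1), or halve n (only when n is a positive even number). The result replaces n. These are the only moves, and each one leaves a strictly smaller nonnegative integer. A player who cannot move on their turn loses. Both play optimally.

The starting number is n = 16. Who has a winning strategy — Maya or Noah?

Use the standard recursion: the mover loses at a terminal position; elsewhere, the mover wins exactly when some move hands the opponent an L position.
n=0: no move → L
n=1: reaches L-position 0 → W
n=2: only reaches 1(W), which is W → L
n=3: reaches L-position 2 → W
n=4: reaches L-position 2 → W
n=5: only reaches 4(W), which is W → L
n=6: reaches L-position 5 → W
n=7: only reaches 6(W), which is W → L
n=8: reaches L-position 7 → W
n=9: only reaches 8(W), which is W → L
n=10: reaches L-position 5 → W
n=11: only reaches 10(W), which is W → L
n=12: reaches L-position 11 → W
n=13: only reaches 12(W), which is W → L
n=14: reaches L-position 7 → W
n=15: only reaches 14(W), which is W → L
n=16: reaches L-position 15 → W
From 16 Maya can move to 15, reaching an L position.

Maya wins.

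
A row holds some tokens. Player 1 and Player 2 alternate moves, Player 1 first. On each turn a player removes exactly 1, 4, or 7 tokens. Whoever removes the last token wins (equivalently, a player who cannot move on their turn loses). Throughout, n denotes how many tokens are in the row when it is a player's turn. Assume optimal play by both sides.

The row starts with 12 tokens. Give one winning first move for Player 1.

Remove 4, leaving 8.

Compute win/loss labels from the base case upward. A position with no move is L. Any other position is W if it can reach an L in one move, else L.
n=0: no move → L
n=1: can move to 0, which is L ⇒ W
n=2: the only move is to 1(W), a W ⇒ L
n=3: can move to 2, which is L ⇒ W
n=4: can move to 0, which is L ⇒ W
n=5: moves to 4(W), 1(W); every one is W ⇒ L
n=6: can move to 5, which is L ⇒ W
n=7: can move to 0, which is L ⇒ W
n=8: moves to 7(W), 4(W), 1(W); every one is W ⇒ L
n=9: can move to 8, which is L ⇒ W
n=10: moves to 9(W), 6(W), 3(W); every one is W ⇒ L
n=11: can move to 10, which is L ⇒ W
n=12: can move to 8, which is L ⇒ W
From 12, the L positions reachable in one move are: 8, 5. Any move reaching one of these is winning.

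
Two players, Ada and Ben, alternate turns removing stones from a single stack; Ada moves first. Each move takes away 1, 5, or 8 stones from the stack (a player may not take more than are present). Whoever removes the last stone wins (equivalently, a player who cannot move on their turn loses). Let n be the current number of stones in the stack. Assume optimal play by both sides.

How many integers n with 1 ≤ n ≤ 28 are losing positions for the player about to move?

Work bottom-up. With no move the player to move loses. Otherwise the position is W if at least one move leads to an L position for the opponent, and L if every move leads to a W.
n=0: no move → L
n=1: reaches L-position 0 → W
n=2: only reaches 1(W), which is W → L
n=3: reaches L-position 2 → W
n=4: only reaches 3(W), which is W → L
n=5: reaches L-position 4 → W
n=6: only reaches 5(W), 1(W), all W → L
n=7: reaches L-position 6 → W
n=8: reaches L-position 0 → W
n=9: reaches L-position 4 → W
n=10: reaches L-position 2 → W
n=11: reaches L-position 6 → W
n=12: reaches L-position 4 → W
n=13: only reaches 12(W), 8(W), 5(W), all W → L
n=14: reaches L-position 13 → W
n=15: only reaches 14(W), 10(W), 7(W), all W → L
n=16: reaches L-position 15 → W
n=17: only reaches 16(W), 12(W), 9(W), all W → L
n=18: reaches L-position 17 → W
n=19: only reaches 18(W), 14(W), 11(W), all W → L
n=20: reaches L-position 19 → W
n=21: reaches L-position 13 → W
n=22: reaches L-position 17 → W
n=23: reaches L-position 15 → W
n=24: reaches L-position 19 → W
n=25: reaches L-position 17 → W
n=26: only reaches 25(W), 21(W), 18(W), all W → L
n=27: reaches L-position 26 → W
n=28: only reaches 27(W), 23(W), 20(W), all W → L
L entries with 1 ≤ n ≤ 28 (n=0 is outside the asked range and is not counted): n = 2, 4, 6, 13, 15, 17, 19, 26, 28; that makes 9.

9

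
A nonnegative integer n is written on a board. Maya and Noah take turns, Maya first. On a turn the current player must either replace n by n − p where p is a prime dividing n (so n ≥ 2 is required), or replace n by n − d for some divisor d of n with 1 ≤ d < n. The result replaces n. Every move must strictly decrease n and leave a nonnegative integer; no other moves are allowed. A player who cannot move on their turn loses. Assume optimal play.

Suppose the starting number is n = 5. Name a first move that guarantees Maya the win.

Classify positions by backward induction: terminal positions (no move available) are L. From any other position, the mover wins iff some move reaches an L.
n=0: no move → L
n=1: no move → L
n=2: reaches L-position 0 → W
n=3: reaches L-position 0 → W
n=4: only reaches 2(W), 3(W), all W → L
n=5: reaches L-position 0 → W
From 5, the L positions reachable in one move are: 0, 4. Any move reaching one of these is winning.

Move to 0.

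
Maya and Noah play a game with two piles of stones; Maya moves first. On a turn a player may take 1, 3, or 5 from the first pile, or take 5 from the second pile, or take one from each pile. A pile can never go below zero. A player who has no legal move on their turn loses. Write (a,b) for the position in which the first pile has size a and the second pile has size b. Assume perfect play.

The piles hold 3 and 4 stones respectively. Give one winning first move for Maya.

Move to (2,4).

Use the standard recursion: the mover loses at a terminal position; elsewhere, the mover wins exactly when some move hands the opponent an L position.
No move ever increases a pile, so every position that can arise here has a ≤ 3 and b ≤ 4; it is enough to label the cells with 0 ≤ a ≤ 3 and 0 ≤ b ≤ 4.
Every move lowers a or b (never raises either), so fill the grid row by row in increasing a, and left to right within a row: each cell's successors are then already labelled.
      b=0  b=1  b=2  b=3  b=4
a=0:    L    L    L    L    L
a=1:    W    W    W    W    W
a=2:    L    L    L    L    L
a=3:    W    W    W    W    W
Cells with no legal move (terminal, hence L): (0,0), (0,1), (0,2), (0,3), (0,4).
The remaining L cells, each justified by listing all of its moves:
(2,0): L (sole option (1,0)(W) is W)
(2,1): L (options (1,1)(W), (1,0)(W) are all W)
(2,2): L (options (1,2)(W), (1,1)(W) are all W)
(2,3): L (options (1,3)(W), (1,2)(W) are all W)
(2,4): L (options (1,4)(W), (1,3)(W) are all W)
Every other cell has at least one move into one of the L cells above, so it is W.
From (3,4), the L positions reachable in one move are: (2,4), (0,4), (2,3). Any move reaching one of these is winning.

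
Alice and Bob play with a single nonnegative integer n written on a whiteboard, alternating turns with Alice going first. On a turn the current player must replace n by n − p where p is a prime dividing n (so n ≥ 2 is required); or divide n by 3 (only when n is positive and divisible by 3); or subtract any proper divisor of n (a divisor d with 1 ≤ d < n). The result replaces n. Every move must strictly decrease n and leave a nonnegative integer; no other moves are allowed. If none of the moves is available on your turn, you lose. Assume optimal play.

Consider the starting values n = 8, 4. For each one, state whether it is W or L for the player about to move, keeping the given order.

Compute win/loss labels from the base case upward. A position with no move is L. Any other position is W if it can reach an L in one move, else L.
n=0: no move → L
n=1: no move → L
n=2: can move to 0, which is L ⇒ W
n=3: can move to 0, which is L ⇒ W
n=4: moves to 2(W), 3(W); every one is W ⇒ L
n=5: can move to 0, which is L ⇒ W
n=6: can move to 4, which is L ⇒ W
n=7: can move to 0, which is L ⇒ W
n=8: can move to 4, which is L ⇒ W

8: W, 4: L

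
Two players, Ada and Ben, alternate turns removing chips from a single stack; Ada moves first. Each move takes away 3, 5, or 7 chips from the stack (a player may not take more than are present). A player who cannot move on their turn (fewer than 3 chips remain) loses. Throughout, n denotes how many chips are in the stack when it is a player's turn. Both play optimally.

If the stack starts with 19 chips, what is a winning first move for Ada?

Work bottom-up. With no move the player to move loses. Otherwise the position is W if at least one move leads to an L position for the opponent, and L if every move leads to a W.
n=0: no move → L
n=1: no move → L
n=2: no move → L
n=3: reaches L-position 0 → W
n=4: reaches L-position 1 → W
n=5: reaches L-position 2 → W
n=6: reaches L-position 1 → W
n=7: reaches L-position 2 → W
n=8: reaches L-position 1 → W
n=9: reaches L-position 2 → W
n=10: only reaches 7(W), 5(W), 3(W), all W → L
n=11: only reaches 8(W), 6(W), 4(W), all W → L
n=12: only reaches 9(W), 7(W), 5(W), all W → L
n=13: reaches L-position 10 → W
n=14: reaches L-position 11 → W
n=15: reaches L-position 12 → W
n=16: reaches L-position 11 → W
n=17: reaches L-position 12 → W
n=18: reaches L-position 11 → W
n=19: reaches L-position 12 → W
From 19, the L positions reachable in one move are: 12.

Remove 7, leaving 12.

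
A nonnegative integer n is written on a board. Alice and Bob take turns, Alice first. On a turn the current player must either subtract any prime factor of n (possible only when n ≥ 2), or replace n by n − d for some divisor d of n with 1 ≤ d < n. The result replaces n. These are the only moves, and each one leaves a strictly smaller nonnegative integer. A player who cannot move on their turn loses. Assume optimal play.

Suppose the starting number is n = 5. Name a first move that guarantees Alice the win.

Classify positions by backward induction: terminal positions (no move available) are L. From any other position, the mover wins iff some move reaches an L.
n=0: no move → L
n=1: no move → L
n=2: W (go to 0, an L position)
n=3: W (go to 0, an L position)
n=4: L (options 2(W), 3(W) are all W)
n=5: W (go to 0, an L position)
From 5, the L positions reachable in one move are: 0, 4. Any move reaching one of these is winning.

Move to 0.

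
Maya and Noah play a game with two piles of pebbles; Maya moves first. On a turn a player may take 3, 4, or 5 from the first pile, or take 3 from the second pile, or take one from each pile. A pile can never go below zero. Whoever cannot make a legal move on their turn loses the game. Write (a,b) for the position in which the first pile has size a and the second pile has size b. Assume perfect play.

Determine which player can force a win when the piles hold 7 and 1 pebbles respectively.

Use the standard recursion: the mover loses at a terminal position; elsewhere, the mover wins exactly when some move hands the opponent an L position.
No move ever increases a pile, so every position that can arise here has a ≤ 7 and b ≤ 1; it is enough to label the cells with 0 ≤ a ≤ 7 and 0 ≤ b ≤ 1.
Every move lowers a or b (never raises either), so fill the grid row by row in increasing a, and left to right within a row: each cell's successors are then already labelled.
      b=0  b=1
a=0:    L    L
a=1:    L    W
a=2:    L    W
a=3:    W    W
a=4:    W    W
a=5:    W    W
a=6:    W    L
a=7:    W    L
Cells with no legal move (terminal, hence L): (0,0), (0,1), (1,0), (2,0).
The remaining L cells, each justified by listing all of its moves:
(6,1): →(3,1)(W), (2,1)(W), (1,1)(W), (5,0)(W) — all W, so L
(7,1): →(4,1)(W), (3,1)(W), (2,1)(W), (6,0)(W) — all W, so L
Every other cell has at least one move into one of the L cells above, so it is W.
Every move from (7,1) reaches a W position, so the mover loses.

Noah wins.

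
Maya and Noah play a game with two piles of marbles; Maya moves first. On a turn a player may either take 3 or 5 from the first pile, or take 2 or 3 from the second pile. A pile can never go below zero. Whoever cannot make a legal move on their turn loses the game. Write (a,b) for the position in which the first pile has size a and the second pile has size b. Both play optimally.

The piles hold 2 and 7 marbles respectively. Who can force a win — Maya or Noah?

Use the standard recursion: the mover loses at a terminal position; elsewhere, the mover wins exactly when some move hands the opponent an L position.
No move ever increases a pile, so every position that can arise here has a ≤ 2 and b ≤ 7; it is enough to label the cells with 0 ≤ a ≤ 2 and 0 ≤ b ≤ 7.
Every move lowers a or b (never raises either), so fill the grid row by row in increasing a, and left to right within a row: each cell's successors are then already labelled.
      b=0  b=1  b=2  b=3  b=4  b=5  b=6  b=7
a=0:    L    L    W    W    W    L    L    W
a=1:    L    L    W    W    W    L    L    W
a=2:    L    L    W    W    W    L    L    W
Cells with no legal move (terminal, hence L): (0,0), (0,1), (1,0), (1,1), (2,0), (2,1).
The remaining L cells, each justified by listing all of its moves:
(0,5): only reaches (0,3)(W), (0,2)(W), all W → L
(0,6): only reaches (0,4)(W), (0,3)(W), all W → L
(1,5): only reaches (1,3)(W), (1,2)(W), all W → L
(1,6): only reaches (1,4)(W), (1,3)(W), all W → L
(2,5): only reaches (2,3)(W), (2,2)(W), all W → L
(2,6): only reaches (2,4)(W), (2,3)(W), all W → L
Every other cell has at least one move into one of the L cells above, so it is W.
The starting position (2,7) is W: Maya should move to (2,5), handing over an L position.

Maya wins.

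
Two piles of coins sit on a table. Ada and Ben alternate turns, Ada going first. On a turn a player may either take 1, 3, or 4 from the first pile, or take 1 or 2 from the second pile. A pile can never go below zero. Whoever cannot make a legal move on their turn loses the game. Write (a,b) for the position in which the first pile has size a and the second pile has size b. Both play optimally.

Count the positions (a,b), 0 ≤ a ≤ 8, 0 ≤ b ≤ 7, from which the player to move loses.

Build the W/L table. Terminal = L. A non-terminal position is W if it has a move to some L; otherwise it is L.
Every move lowers a or b (never raises either), so fill the grid row by row in increasing a, and left to right within a row: each cell's successors are then already labelled.
      b=0  b=1  b=2  b=3  b=4  b=5  b=6  b=7
a=0:    L    W    W    L    W    W    L    W
a=1:    W    L    W    W    L    W    W    L
a=2:    L    W    W    L    W    W    L    W
a=3:    W    L    W    W    L    W    W    L
a=4:    W    W    L    W    W    L    W    W
a=5:    W    W    W    W    W    W    W    W
a=6:    W    W    L    W    W    L    W    W
a=7:    L    W    W    L    W    W    L    W
a=8:    W    L    W    W    L    W    W    L
Cells with no legal move (terminal, hence L): (0,0).
The remaining L cells, each justified by listing all of its moves:
(0,3): moves to (0,2)(W), (0,1)(W); every one is W ⇒ L
(0,6): moves to (0,5)(W), (0,4)(W); every one is W ⇒ L
(1,1): moves to (0,1)(W), (1,0)(W); every one is W ⇒ L
(1,4): moves to (0,4)(W), (1,3)(W), (1,2)(W); every one is W ⇒ L
(1,7): moves to (0,7)(W), (1,6)(W), (1,5)(W); every one is W ⇒ L
(2,0): the only move is to (1,0)(W), a W ⇒ L
(2,3): moves to (1,3)(W), (2,2)(W), (2,1)(W); every one is W ⇒ L
(2,6): moves to (1,6)(W), (2,5)(W), (2,4)(W); every one is W ⇒ L
(3,1): moves to (2,1)(W), (0,1)(W), (3,0)(W); every one is W ⇒ L
(3,4): moves to (2,4)(W), (0,4)(W), (3,3)(W), (3,2)(W); every one is W ⇒ L
(3,7): moves to (2,7)(W), (0,7)(W), (3,6)(W), (3,5)(W); every one is W ⇒ L
(4,2): moves to (3,2)(W), (1,2)(W), (0,2)(W), (4,1)(W), (4,0)(W); every one is W ⇒ L
(4,5): moves to (3,5)(W), (1,5)(W), (0,5)(W), (4,4)(W), (4,3)(W); every one is W ⇒ L
(6,2): moves to (5,2)(W), (3,2)(W), (2,2)(W), (6,1)(W), (6,0)(W); every one is W ⇒ L
(6,5): moves to (5,5)(W), (3,5)(W), (2,5)(W), (6,4)(W), (6,3)(W); every one is W ⇒ L
(7,0): moves to (6,0)(W), (4,0)(W), (3,0)(W); every one is W ⇒ L
(7,3): moves to (6,3)(W), (4,3)(W), (3,3)(W), (7,2)(W), (7,1)(W); every one is W ⇒ L
(7,6): moves to (6,6)(W), (4,6)(W), (3,6)(W), (7,5)(W), (7,4)(W); every one is W ⇒ L
(8,1): moves to (7,1)(W), (5,1)(W), (4,1)(W), (8,0)(W); every one is W ⇒ L
(8,4): moves to (7,4)(W), (5,4)(W), (4,4)(W), (8,3)(W), (8,2)(W); every one is W ⇒ L
(8,7): moves to (7,7)(W), (5,7)(W), (4,7)(W), (8,6)(W), (8,5)(W); every one is W ⇒ L
Every other cell has at least one move into one of the L cells above, so it is W.
L cells per row: a=0: 3, a=1: 3, a=2: 3, a=3: 3, a=4: 2, a=5: 0, a=6: 2, a=7: 3, a=8: 3; total 22.

22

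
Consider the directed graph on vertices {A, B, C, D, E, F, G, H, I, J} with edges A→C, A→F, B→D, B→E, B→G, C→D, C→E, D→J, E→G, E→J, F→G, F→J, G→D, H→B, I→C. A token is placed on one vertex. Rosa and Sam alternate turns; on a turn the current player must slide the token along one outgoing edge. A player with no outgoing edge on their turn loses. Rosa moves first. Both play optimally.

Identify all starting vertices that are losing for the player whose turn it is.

C, G, H, J

Use the standard recursion: the mover loses at a terminal position; elsewhere, the mover wins exactly when some move hands the opponent an L position.
Every edge goes from a vertex to one that appears earlier in the order J, D, G, E, B, F, C, A, I, H, so processing vertices in that order labels each vertex after all of its successors.
J: no outgoing edge → L
D: W (go to J, an L position)
G: L (sole option D(W) is W)
E: W (go to G, an L position)
B: W (go to G, an L position)
F: W (go to G, an L position)
C: L (options E(W), D(W) are all W)
A: W (go to C, an L position)
I: W (go to C, an L position)
H: L (sole option B(W) is W)
The losing starting vertices are exactly the entries labelled L in this table (4 of them).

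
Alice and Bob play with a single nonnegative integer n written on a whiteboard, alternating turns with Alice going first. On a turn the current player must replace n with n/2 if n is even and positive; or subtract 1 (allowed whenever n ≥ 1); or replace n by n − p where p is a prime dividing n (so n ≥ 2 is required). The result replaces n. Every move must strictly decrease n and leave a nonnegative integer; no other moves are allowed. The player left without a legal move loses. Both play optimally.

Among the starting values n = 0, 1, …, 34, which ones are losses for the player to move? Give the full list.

Work bottom-up. With no move the player to move loses. Otherwise the position is W if at least one move leads to an L position for the opponent, and L if every move leads to a W.
n=0: no move → L
n=1: W (go to 0, an L position)
n=2: W (go to 0, an L position)
n=3: W (go to 0, an L position)
n=4: L (options 2(W), 3(W) are all W)
n=5: W (go to 0, an L position)
n=6: W (go to 4, an L position)
n=7: W (go to 0, an L position)
n=8: W (go to 4, an L position)
n=9: L (options 6(W), 8(W) are all W)
n=10: W (go to 9, an L position)
n=11: W (go to 0, an L position)
n=12: W (go to 9, an L position)
n=13: W (go to 0, an L position)
n=14: L (options 7(W), 12(W), 13(W) are all W)
n=15: W (go to 14, an L position)
n=16: W (go to 14, an L position)
n=17: W (go to 0, an L position)
n=18: W (go to 9, an L position)
n=19: W (go to 0, an L position)
n=20: L (options 10(W), 15(W), 18(W), 19(W) are all W)
n=21: W (go to 14, an L position)
n=22: W (go to 20, an L position)
n=23: W (go to 0, an L position)
n=24: L (options 12(W), 21(W), 22(W), 23(W) are all W)
n=25: W (go to 20, an L position)
n=26: W (go to 24, an L position)
n=27: W (go to 24, an L position)
n=28: W (go to 14, an L position)
n=29: W (go to 0, an L position)
n=30: L (options 15(W), 25(W), 27(W), 28(W), 29(W) are all W)
n=31: W (go to 0, an L position)
n=32: W (go to 30, an L position)
n=33: W (go to 30, an L position)
n=34: L (options 17(W), 32(W), 33(W) are all W)
Reading off the rows marked L gives the requested list; there are 8 such values of n.

0, 4, 9, 14, 20, 24, 30, 34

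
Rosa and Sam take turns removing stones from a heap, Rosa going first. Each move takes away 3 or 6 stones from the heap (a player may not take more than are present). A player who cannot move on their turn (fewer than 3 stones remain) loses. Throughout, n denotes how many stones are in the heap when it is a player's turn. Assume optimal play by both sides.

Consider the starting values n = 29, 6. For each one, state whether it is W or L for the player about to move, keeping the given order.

29: L, 6: W

Classify positions by backward induction: terminal positions (no move available) are L. From any other position, the mover wins iff some move reaches an L.
n=0: no move → L
n=1: no move → L
n=2: no move → L
n=3: W (go to 0, an L position)
n=4: W (go to 1, an L position)
n=5: W (go to 2, an L position)
n=6: W (go to 0, an L position)
n=7: W (go to 1, an L position)
n=8: W (go to 2, an L position)
n=9: L (options 6(W), 3(W) are all W)
n=10: L (options 7(W), 4(W) are all W)
n=11: L (options 8(W), 5(W) are all W)
n=12: W (go to 9, an L position)
n=13: W (go to 10, an L position)
n=14: W (go to 11, an L position)
n=15: W (go to 9, an L position)
n=16: W (go to 10, an L position)
n=17: W (go to 11, an L position)
n=18: L (options 15(W), 12(W) are all W)
n=19: L (options 16(W), 13(W) are all W)
n=20: L (options 17(W), 14(W) are all W)
n=21: W (go to 18, an L position)
n=22: W (go to 19, an L position)
n=23: W (go to 20, an L position)
n=24: W (go to 18, an L position)
n=25: W (go to 19, an L position)
n=26: W (go to 20, an L position)
n=27: L (options 24(W), 21(W) are all W)
n=28: L (options 25(W), 22(W) are all W)
n=29: L (options 26(W), 23(W) are all W)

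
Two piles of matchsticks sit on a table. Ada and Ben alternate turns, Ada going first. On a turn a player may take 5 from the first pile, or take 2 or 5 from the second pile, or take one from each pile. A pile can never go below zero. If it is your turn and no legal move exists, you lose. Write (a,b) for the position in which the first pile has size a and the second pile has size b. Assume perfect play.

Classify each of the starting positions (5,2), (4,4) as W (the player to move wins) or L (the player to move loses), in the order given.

(5,2): L, (4,4): W

Label each position W (a win for the player to move) or L (a loss). A position with no legal move is L; any other position is W exactly when some move reaches an L, and L when every move reaches a W.
No move ever increases a pile, so every position that can arise here has a ≤ 5 and b ≤ 4; it is enough to label the cells with 0 ≤ a ≤ 5 and 0 ≤ b ≤ 4.
Every move lowers a or b (never raises either), so fill the grid row by row in increasing a, and left to right within a row: each cell's successors are then already labelled.
      b=0  b=1  b=2  b=3  b=4
a=0:    L    L    W    W    L
a=1:    L    W    W    L    L
a=2:    L    W    W    L    W
a=3:    L    W    W    L    W
a=4:    L    W    W    L    W
a=5:    W    W    L    L    W
Cells with no legal move (terminal, hence L): (0,0), (0,1), (1,0), (2,0), (3,0), (4,0).
The remaining L cells, each justified by listing all of its moves:
(0,4): the only move is to (0,2)(W), a W ⇒ L
(1,3): moves to (1,1)(W), (0,2)(W); every one is W ⇒ L
(1,4): moves to (1,2)(W), (0,3)(W); every one is W ⇒ L
(2,3): moves to (2,1)(W), (1,2)(W); every one is W ⇒ L
(3,3): moves to (3,1)(W), (2,2)(W); every one is W ⇒ L
(4,3): moves to (4,1)(W), (3,2)(W); every one is W ⇒ L
(5,2): moves to (0,2)(W), (5,0)(W), (4,1)(W); every one is W ⇒ L
(5,3): moves to (0,3)(W), (5,1)(W), (4,2)(W); every one is W ⇒ L
Every other cell has at least one move into one of the L cells above, so it is W.
(5,2): one of the L cells justified above, so L
(4,4): the move to (3,3) reaches an L cell, so W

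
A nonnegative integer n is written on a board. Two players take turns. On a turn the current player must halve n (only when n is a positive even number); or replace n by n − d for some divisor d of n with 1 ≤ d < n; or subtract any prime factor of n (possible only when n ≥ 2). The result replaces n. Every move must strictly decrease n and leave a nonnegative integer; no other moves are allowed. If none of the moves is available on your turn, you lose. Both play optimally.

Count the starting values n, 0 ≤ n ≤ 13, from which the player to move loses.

Classify positions by backward induction: terminal positions (no move available) are L. From any other position, the mover wins iff some move reaches an L.
n=0: no move → L
n=1: no move → L
n=2: reaches L-position 0 → W
n=3: reaches L-position 0 → W
n=4: only reaches 2(W), 3(W), all W → L
n=5: reaches L-position 0 → W
n=6: reaches L-position 4 → W
n=7: reaches L-position 0 → W
n=8: reaches L-position 4 → W
n=9: only reaches 6(W), 8(W), all W → L
n=10: reaches L-position 9 → W
n=11: reaches L-position 0 → W
n=12: reaches L-position 9 → W
n=13: reaches L-position 0 → W
L entries with 0 ≤ n ≤ 13: n = 0, 1, 4, 9; that makes 4.

4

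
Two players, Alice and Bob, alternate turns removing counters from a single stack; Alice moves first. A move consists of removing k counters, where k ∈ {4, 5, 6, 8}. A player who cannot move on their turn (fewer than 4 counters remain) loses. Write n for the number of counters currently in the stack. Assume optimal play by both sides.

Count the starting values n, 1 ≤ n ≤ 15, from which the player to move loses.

7

Label each position W (a win for the player to move) or L (a loss). A position with no legal move is L; any other position is W exactly when some move reaches an L, and L when every move reaches a W.
n=0: no move → L
n=1: no move → L
n=2: no move → L
n=3: no move → L
n=4: W (go to 0, an L position)
n=5: W (go to 1, an L position)
n=6: W (go to 2, an L position)
n=7: W (go to 3, an L position)
n=8: W (go to 3, an L position)
n=9: W (go to 3, an L position)
n=10: W (go to 2, an L position)
n=11: W (go to 3, an L position)
n=12: L (options 8(W), 7(W), 6(W), 4(W) are all W)
n=13: L (options 9(W), 8(W), 7(W), 5(W) are all W)
n=14: L (options 10(W), 9(W), 8(W), 6(W) are all W)
n=15: L (options 11(W), 10(W), 9(W), 7(W) are all W)
L entries with 1 ≤ n ≤ 15 (n=0 is outside the asked range and is not counted): n = 1, 2, 3, 12, 13, 14, 15; that makes 7.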